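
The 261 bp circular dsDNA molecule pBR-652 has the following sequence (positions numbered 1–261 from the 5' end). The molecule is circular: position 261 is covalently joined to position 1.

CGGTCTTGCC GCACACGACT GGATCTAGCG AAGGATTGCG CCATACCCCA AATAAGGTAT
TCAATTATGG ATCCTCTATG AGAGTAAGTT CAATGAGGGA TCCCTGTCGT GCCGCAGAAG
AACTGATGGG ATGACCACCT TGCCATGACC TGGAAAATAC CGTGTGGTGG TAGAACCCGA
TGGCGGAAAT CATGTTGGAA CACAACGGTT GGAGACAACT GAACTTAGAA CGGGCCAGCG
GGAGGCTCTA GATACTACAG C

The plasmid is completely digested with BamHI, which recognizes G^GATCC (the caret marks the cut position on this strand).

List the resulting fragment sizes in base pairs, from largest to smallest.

BamHI sites (GGATCC) start at positions 69, 98.
BamHI cuts after the first base of each site, so after positions 69, 98.
Circular molecule, 2 cuts → 2 fragments:
  70–98 → 29 bp
  99–261 then 1–69 → 163 + 69 = 232 bp
Sorted largest to smallest: 232, 29 bp.

232, 29 bp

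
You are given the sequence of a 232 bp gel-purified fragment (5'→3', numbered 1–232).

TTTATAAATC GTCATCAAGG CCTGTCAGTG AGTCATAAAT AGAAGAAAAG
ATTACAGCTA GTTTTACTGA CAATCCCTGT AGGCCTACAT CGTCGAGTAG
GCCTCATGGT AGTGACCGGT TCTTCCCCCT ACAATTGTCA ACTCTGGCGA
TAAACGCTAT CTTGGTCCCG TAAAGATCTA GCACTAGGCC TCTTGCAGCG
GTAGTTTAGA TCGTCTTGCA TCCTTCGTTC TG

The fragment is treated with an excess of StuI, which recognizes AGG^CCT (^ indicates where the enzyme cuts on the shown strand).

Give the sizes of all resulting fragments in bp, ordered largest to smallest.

StuI sites (AGGCCT) start at positions 18, 81, 99, 186.
StuI cuts after base 3 of each site, so after positions 20, 83, 101, 188.
Linear molecule, 4 cuts → 5 fragments:
  1–20 → 20 bp
  21–83 → 63 bp
  84–101 → 18 bp
  102–188 → 87 bp
  189–232 → 44 bp
Sorted largest to smallest: 87, 63, 44, 20, 18 bp.

87, 63, 44, 20, 18 bp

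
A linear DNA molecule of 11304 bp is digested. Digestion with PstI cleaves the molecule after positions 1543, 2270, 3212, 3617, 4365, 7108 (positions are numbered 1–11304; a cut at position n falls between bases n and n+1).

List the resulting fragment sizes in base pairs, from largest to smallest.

4196, 2743, 1543, 942, 748, 727, 405 bp

Linear molecule, 6 cuts → 7 fragments:
  1543 − 0 = 1543 bp
  2270 − 1543 = 727 bp
  3212 − 2270 = 942 bp
  3617 − 3212 = 405 bp
  4365 − 3617 = 748 bp
  7108 − 4365 = 2743 bp
  11304 − 7108 = 4196 bp
Sorted largest to smallest: 4196, 2743, 1543, 942, 748, 727, 405 bp.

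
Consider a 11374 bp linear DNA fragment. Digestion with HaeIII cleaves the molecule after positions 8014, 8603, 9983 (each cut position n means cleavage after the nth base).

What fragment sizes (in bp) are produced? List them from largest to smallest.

Linear molecule, 3 cuts → 4 fragments:
  8014 − 0 = 8014 bp
  8603 − 8014 = 589 bp
  9983 − 8603 = 1380 bp
  11374 − 9983 = 1391 bp
Sorted largest to smallest: 8014, 1391, 1380, 589 bp.

8014, 1391, 1380, 589 bp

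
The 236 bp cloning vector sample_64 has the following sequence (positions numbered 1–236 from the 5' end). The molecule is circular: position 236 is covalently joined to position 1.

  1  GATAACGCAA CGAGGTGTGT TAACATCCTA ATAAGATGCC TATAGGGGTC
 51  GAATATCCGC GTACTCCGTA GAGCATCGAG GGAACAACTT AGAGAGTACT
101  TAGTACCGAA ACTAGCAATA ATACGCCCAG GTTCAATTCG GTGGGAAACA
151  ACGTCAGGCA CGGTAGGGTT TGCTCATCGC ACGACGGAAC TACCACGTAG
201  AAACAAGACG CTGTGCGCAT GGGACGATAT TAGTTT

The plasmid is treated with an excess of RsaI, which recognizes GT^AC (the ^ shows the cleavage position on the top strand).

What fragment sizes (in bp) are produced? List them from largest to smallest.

194, 35, 7 bp

RsaI sites (GTAC) start at positions 61, 96, 103.
RsaI cuts after base 2 of each site, so after positions 62, 97, 104.
Circular molecule, 3 cuts → 3 fragments:
  63–97 → 35 bp
  98–104 → 7 bp
  105–236 then 1–62 → 132 + 62 = 194 bp
Sorted largest to smallest: 194, 35, 7 bp.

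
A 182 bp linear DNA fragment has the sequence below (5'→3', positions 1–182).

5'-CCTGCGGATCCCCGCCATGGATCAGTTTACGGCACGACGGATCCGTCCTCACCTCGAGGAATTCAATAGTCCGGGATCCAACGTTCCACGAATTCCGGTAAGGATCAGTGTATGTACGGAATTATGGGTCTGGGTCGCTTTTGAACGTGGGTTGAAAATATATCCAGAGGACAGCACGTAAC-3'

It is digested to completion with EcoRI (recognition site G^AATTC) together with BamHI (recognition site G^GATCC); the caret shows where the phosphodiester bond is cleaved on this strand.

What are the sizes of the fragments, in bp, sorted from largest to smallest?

EcoRI sites (GAATTC) start at positions 59, 90.
EcoRI cuts after the first base of each site, so after positions 59, 90.
BamHI sites (GGATCC) start at positions 6, 39, 74.
BamHI cuts after the first base of each site, so after positions 6, 39, 74.
Combined cut positions: 6, 39, 59, 74, 90.
Linear molecule, 5 cuts → 6 fragments:
  1–6 → 6 bp
  7–39 → 33 bp
  40–59 → 20 bp
  60–74 → 15 bp
  75–90 → 16 bp
  91–182 → 92 bp
Sorted largest to smallest: 92, 33, 20, 16, 15, 6 bp.

92, 33, 20, 16, 15, 6 bp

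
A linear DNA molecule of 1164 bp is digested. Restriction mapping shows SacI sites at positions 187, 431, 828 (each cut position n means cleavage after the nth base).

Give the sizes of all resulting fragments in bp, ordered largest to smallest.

397, 336, 244, 187 bp

Linear molecule, 3 cuts → 4 fragments:
  187 − 0 = 187 bp
  431 − 187 = 244 bp
  828 − 431 = 397 bp
  1164 − 828 = 336 bp
Sorted largest to smallest: 397, 336, 244, 187 bp.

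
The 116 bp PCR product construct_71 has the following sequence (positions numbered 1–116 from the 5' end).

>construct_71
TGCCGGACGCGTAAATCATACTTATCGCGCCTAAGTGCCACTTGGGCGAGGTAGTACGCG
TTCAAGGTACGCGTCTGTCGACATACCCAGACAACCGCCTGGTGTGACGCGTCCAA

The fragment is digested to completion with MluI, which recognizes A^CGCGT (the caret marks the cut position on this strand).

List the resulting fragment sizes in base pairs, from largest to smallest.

49, 38, 13, 9, 7 bp

MluI sites (ACGCGT) start at positions 7, 56, 69, 107.
MluI cuts after the first base of each site, so after positions 7, 56, 69, 107.
Linear molecule, 4 cuts → 5 fragments:
  1–7 → 7 bp
  8–56 → 49 bp
  57–69 → 13 bp
  70–107 → 38 bp
  108–116 → 9 bp
Sorted largest to smallest: 49, 38, 13, 9, 7 bp.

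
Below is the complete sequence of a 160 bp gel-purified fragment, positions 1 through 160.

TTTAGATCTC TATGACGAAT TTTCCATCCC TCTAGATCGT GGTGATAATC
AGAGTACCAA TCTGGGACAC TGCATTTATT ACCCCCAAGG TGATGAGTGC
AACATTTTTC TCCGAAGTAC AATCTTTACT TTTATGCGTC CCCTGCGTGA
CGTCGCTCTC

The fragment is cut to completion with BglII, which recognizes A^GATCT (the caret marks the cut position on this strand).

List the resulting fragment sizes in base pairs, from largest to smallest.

156, 4 bp

The BglII site (AGATCT) starts at position 4.
BglII cuts after the first base of each site, so after position 4.
Linear molecule, 1 cut → 2 fragments:
  1–4 → 4 bp
  5–160 → 156 bp
Sorted largest to smallest: 156, 4 bp.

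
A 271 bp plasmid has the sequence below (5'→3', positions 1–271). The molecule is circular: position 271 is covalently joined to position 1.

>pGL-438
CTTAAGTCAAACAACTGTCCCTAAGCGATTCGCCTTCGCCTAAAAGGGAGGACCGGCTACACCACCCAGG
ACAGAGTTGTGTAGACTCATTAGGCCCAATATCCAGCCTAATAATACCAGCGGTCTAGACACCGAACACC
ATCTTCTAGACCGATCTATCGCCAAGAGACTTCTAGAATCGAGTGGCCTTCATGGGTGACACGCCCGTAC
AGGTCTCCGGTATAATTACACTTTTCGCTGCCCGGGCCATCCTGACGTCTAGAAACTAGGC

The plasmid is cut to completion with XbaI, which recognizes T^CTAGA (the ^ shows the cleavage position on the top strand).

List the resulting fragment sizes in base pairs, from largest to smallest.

XbaI sites (TCTAGA) start at positions 124, 145, 172, 258.
XbaI cuts after the first base of each site, so after positions 124, 145, 172, 258.
Circular molecule, 4 cuts → 4 fragments:
  125–145 → 21 bp
  146–172 → 27 bp
  173–258 → 86 bp
  259–271 then 1–124 → 13 + 124 = 137 bp
Sorted largest to smallest: 137, 86, 27, 21 bp.

137, 86, 27, 21 bp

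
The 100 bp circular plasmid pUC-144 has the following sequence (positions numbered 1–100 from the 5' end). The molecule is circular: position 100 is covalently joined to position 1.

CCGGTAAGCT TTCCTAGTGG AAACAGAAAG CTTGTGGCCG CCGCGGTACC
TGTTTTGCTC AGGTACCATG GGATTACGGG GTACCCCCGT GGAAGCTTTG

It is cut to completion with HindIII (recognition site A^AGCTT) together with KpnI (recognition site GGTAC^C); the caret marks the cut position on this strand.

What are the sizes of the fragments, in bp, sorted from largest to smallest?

HindIII sites (AAGCTT) start at positions 6, 28, 93.
HindIII cuts after the first base of each site, so after positions 6, 28, 93.
KpnI sites (GGTACC) start at positions 45, 62, 80.
KpnI cuts after base 5 of each site (before the last base), so after positions 49, 66, 84.
Combined cut positions: 6, 28, 49, 66, 84, 93.
Circular molecule, 6 cuts → 6 fragments:
  7–28 → 22 bp
  29–49 → 21 bp
  50–66 → 17 bp
  67–84 → 18 bp
  85–93 → 9 bp
  94–100 then 1–6 → 7 + 6 = 13 bp
Sorted largest to smallest: 22, 21, 18, 17, 13, 9 bp.

22, 21, 18, 17, 13, 9 bp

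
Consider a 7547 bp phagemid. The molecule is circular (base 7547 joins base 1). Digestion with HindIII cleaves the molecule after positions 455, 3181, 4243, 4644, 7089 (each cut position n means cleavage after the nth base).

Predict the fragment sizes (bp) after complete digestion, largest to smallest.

Circular molecule, 5 cuts → 5 fragments:
  3181 − 455 = 2726 bp
  4243 − 3181 = 1062 bp
  4644 − 4243 = 401 bp
  7089 − 4644 = 2445 bp
  wrap: 7547 − 7089 + 455 = 913 bp
Sorted largest to smallest: 2726, 2445, 1062, 913, 401 bp.

2726, 2445, 1062, 913, 401 bp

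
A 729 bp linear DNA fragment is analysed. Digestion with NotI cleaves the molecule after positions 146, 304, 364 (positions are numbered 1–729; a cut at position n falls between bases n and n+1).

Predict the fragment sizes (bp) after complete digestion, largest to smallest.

Linear molecule, 3 cuts → 4 fragments:
  146 − 0 = 146 bp
  304 − 146 = 158 bp
  364 − 304 = 60 bp
  729 − 364 = 365 bp
Sorted largest to smallest: 365, 158, 146, 60 bp.

365, 158, 146, 60 bp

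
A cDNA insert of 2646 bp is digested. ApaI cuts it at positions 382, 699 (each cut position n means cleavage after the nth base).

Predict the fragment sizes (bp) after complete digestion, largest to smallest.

1947, 382, 317 bp

Linear molecule, 2 cuts → 3 fragments:
  382 − 0 = 382 bp
  699 − 382 = 317 bp
  2646 − 699 = 1947 bp
Sorted largest to smallest: 1947, 382, 317 bp.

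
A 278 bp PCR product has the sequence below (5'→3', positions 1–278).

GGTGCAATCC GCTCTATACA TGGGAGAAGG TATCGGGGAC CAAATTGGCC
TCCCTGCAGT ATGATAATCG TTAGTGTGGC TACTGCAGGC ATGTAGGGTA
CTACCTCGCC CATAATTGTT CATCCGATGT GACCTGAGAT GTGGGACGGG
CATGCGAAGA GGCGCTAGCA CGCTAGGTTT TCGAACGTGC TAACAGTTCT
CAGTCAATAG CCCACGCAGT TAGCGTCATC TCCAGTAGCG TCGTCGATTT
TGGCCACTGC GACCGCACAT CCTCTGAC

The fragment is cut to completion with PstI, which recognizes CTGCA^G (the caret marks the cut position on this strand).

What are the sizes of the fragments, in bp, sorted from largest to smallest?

191, 58, 29 bp

PstI sites (CTGCAG) start at positions 54, 83.
PstI cuts after base 5 of each site (before the last base), so after positions 58, 87.
Linear molecule, 2 cuts → 3 fragments:
  1–58 → 58 bp
  59–87 → 29 bp
  88–278 → 191 bp
Sorted largest to smallest: 191, 58, 29 bp.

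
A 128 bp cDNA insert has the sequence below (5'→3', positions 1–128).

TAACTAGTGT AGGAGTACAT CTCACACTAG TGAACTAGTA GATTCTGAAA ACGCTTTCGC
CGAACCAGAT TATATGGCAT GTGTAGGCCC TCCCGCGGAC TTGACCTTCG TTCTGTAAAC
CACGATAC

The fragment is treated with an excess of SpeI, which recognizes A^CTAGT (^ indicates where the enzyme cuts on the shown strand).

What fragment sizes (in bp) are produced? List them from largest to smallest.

94, 23, 8, 3 bp

SpeI sites (ACTAGT) start at positions 3, 26, 34.
SpeI cuts after the first base of each site, so after positions 3, 26, 34.
Linear molecule, 3 cuts → 4 fragments:
  1–3 → 3 bp
  4–26 → 23 bp
  27–34 → 8 bp
  35–128 → 94 bp
Sorted largest to smallest: 94, 23, 8, 3 bp.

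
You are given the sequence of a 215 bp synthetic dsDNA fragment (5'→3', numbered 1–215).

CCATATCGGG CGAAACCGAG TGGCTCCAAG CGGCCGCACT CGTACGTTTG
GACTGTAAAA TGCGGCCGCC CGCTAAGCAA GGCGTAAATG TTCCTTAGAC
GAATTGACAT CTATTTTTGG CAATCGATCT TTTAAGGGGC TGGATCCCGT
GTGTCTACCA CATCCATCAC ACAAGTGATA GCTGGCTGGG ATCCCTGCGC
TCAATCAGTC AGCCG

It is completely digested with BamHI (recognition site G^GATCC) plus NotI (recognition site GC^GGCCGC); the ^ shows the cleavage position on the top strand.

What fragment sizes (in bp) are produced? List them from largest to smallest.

79, 47, 32, 31, 26 bp

BamHI sites (GGATCC) start at positions 142, 189.
BamHI cuts after the first base of each site, so after positions 142, 189.
NotI sites (GCGGCCGC) start at positions 30, 62.
NotI cuts after base 2 of each site, so after positions 31, 63.
Combined cut positions: 31, 63, 142, 189.
Linear molecule, 4 cuts → 5 fragments:
  1–31 → 31 bp
  32–63 → 32 bp
  64–142 → 79 bp
  143–189 → 47 bp
  190–215 → 26 bp
Sorted largest to smallest: 79, 47, 32, 31, 26 bp.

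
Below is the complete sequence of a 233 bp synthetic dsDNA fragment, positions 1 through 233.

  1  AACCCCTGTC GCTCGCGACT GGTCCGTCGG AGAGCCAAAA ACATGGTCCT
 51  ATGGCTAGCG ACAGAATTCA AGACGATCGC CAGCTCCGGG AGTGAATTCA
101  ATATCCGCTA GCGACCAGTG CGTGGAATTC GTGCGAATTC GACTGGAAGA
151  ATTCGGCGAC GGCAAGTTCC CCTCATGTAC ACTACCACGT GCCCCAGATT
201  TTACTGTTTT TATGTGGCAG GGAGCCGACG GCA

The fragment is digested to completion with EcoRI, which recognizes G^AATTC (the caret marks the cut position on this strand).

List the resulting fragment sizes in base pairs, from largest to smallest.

84, 64, 31, 30, 14, 10 bp

EcoRI sites (GAATTC) start at positions 64, 94, 125, 135, 149.
EcoRI cuts after the first base of each site, so after positions 64, 94, 125, 135, 149.
Linear molecule, 5 cuts → 6 fragments:
  1–64 → 64 bp
  65–94 → 30 bp
  95–125 → 31 bp
  126–135 → 10 bp
  136–149 → 14 bp
  150–233 → 84 bp
Sorted largest to smallest: 84, 64, 31, 30, 14, 10 bp.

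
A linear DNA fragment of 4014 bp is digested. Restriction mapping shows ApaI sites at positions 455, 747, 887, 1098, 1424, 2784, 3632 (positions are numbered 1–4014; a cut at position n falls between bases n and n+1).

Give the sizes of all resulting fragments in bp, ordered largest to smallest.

Linear molecule, 7 cuts → 8 fragments:
  455 − 0 = 455 bp
  747 − 455 = 292 bp
  887 − 747 = 140 bp
  1098 − 887 = 211 bp
  1424 − 1098 = 326 bp
  2784 − 1424 = 1360 bp
  3632 − 2784 = 848 bp
  4014 − 3632 = 382 bp
Sorted largest to smallest: 1360, 848, 455, 382, 326, 292, 211, 140 bp.

1360, 848, 455, 382, 326, 292, 211, 140 bp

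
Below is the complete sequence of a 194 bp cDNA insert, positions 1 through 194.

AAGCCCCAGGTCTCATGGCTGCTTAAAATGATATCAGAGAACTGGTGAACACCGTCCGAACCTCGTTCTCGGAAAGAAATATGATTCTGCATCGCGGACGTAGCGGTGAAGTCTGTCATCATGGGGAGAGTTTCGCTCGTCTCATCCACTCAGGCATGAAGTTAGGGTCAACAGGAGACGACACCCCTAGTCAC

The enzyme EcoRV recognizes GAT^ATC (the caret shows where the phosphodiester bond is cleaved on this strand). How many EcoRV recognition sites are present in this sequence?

GATATC occurs starting at position 30.
EcoRV cuts at 1 site.

1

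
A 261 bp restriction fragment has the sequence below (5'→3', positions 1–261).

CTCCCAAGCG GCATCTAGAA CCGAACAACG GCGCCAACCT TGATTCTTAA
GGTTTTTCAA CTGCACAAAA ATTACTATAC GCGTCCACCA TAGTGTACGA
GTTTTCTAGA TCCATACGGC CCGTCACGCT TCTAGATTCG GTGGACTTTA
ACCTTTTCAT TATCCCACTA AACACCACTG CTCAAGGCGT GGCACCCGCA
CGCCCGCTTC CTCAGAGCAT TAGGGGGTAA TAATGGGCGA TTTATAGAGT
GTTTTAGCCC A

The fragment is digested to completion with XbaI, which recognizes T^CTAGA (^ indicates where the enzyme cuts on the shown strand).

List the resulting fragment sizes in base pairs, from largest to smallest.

130, 91, 26, 14 bp

XbaI sites (TCTAGA) start at positions 14, 105, 131.
XbaI cuts after the first base of each site, so after positions 14, 105, 131.
Linear molecule, 3 cuts → 4 fragments:
  1–14 → 14 bp
  15–105 → 91 bp
  106–131 → 26 bp
  132–261 → 130 bp
Sorted largest to smallest: 130, 91, 26, 14 bp.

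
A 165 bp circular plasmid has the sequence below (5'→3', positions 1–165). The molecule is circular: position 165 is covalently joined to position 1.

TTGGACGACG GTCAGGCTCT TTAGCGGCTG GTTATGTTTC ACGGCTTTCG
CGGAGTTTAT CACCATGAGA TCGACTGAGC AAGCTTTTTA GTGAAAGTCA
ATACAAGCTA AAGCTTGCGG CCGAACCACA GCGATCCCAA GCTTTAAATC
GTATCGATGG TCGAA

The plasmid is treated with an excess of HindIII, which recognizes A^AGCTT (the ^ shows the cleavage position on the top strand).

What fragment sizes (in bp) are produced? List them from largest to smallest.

HindIII sites (AAGCTT) start at positions 81, 111, 139.
HindIII cuts after the first base of each site, so after positions 81, 111, 139.
Circular molecule, 3 cuts → 3 fragments:
  82–111 → 30 bp
  112–139 → 28 bp
  140–165 then 1–81 → 26 + 81 = 107 bp
Sorted largest to smallest: 107, 30, 28 bp.

107, 30, 28 bp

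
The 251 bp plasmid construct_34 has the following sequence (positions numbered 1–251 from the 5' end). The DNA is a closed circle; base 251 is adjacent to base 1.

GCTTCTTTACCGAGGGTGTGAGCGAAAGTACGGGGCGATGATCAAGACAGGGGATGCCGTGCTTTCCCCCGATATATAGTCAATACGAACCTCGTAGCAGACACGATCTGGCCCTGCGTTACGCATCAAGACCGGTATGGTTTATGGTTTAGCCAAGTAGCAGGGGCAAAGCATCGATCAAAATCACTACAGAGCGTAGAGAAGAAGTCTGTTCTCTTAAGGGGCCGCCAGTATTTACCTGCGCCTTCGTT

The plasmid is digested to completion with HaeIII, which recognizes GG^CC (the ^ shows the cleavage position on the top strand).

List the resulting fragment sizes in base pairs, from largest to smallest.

HaeIII sites (GGCC) start at positions 110, 223.
HaeIII cuts after base 2 of each site, so after positions 111, 224.
Circular molecule, 2 cuts → 2 fragments:
  112–224 → 113 bp
  225–251 then 1–111 → 27 + 111 = 138 bp
Sorted largest to smallest: 138, 113 bp.

138, 113 bp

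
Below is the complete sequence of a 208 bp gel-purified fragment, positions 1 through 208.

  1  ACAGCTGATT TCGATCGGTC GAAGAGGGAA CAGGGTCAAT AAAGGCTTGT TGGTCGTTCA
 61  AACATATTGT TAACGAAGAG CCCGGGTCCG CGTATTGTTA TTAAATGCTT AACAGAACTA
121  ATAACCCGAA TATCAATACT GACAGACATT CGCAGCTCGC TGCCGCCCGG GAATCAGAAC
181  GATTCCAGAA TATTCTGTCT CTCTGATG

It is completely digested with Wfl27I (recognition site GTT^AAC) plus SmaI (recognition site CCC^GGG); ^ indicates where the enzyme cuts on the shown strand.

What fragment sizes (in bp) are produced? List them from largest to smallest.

85, 71, 40, 12 bp

The Wfl27I site (GTTAAC) starts at position 69.
Wfl27I cuts after base 3 of each site, so after position 71.
SmaI sites (CCCGGG) start at positions 81, 166.
SmaI cuts after base 3 of each site, so after positions 83, 168.
Combined cut positions: 71, 83, 168.
Linear molecule, 3 cuts → 4 fragments:
  1–71 → 71 bp
  72–83 → 12 bp
  84–168 → 85 bp
  169–208 → 40 bp
Sorted largest to smallest: 85, 71, 40, 12 bp.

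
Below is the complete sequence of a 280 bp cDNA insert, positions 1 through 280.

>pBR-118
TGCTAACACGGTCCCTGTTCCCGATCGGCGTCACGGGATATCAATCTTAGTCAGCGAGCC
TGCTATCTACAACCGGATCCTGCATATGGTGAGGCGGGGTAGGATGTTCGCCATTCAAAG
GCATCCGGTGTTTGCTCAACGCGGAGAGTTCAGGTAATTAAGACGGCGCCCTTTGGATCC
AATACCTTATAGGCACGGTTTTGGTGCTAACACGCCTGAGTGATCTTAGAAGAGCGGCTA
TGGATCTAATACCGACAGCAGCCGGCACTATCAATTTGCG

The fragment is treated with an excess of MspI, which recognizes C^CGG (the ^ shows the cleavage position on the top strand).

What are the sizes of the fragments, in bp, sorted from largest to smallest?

137, 73, 52, 18 bp

MspI sites (CCGG) start at positions 73, 125, 262.
MspI cuts after the first base of each site, so after positions 73, 125, 262.
Linear molecule, 3 cuts → 4 fragments:
  1–73 → 73 bp
  74–125 → 52 bp
  126–262 → 137 bp
  263–280 → 18 bp
Sorted largest to smallest: 137, 73, 52, 18 bp.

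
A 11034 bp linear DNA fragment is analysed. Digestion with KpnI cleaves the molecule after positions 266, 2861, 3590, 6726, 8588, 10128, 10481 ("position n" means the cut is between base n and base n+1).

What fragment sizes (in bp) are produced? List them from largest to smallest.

3136, 2595, 1862, 1540, 729, 553, 353, 266 bp

Linear molecule, 7 cuts → 8 fragments:
  266 − 0 = 266 bp
  2861 − 266 = 2595 bp
  3590 − 2861 = 729 bp
  6726 − 3590 = 3136 bp
  8588 − 6726 = 1862 bp
  10128 − 8588 = 1540 bp
  10481 − 10128 = 353 bp
  11034 − 10481 = 553 bp
Sorted largest to smallest: 3136, 2595, 1862, 1540, 729, 553, 353, 266 bp.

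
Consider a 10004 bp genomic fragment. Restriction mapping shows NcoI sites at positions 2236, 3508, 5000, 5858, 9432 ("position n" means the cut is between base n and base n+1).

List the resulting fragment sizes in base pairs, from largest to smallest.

Linear molecule, 5 cuts → 6 fragments:
  2236 − 0 = 2236 bp
  3508 − 2236 = 1272 bp
  5000 − 3508 = 1492 bp
  5858 − 5000 = 858 bp
  9432 − 5858 = 3574 bp
  10004 − 9432 = 572 bp
Sorted largest to smallest: 3574, 2236, 1492, 1272, 858, 572 bp.

3574, 2236, 1492, 1272, 858, 572 bp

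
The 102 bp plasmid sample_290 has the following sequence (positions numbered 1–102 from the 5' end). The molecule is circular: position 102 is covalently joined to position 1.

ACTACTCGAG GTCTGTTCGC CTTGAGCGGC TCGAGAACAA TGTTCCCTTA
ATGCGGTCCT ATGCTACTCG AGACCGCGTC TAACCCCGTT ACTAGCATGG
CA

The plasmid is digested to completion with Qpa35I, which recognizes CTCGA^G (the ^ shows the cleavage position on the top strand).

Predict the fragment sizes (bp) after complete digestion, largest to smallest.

40, 37, 25 bp

Qpa35I sites (CTCGAG) start at positions 5, 30, 67.
Qpa35I cuts after base 5 of each site (before the last base), so after positions 9, 34, 71.
Circular molecule, 3 cuts → 3 fragments:
  10–34 → 25 bp
  35–71 → 37 bp
  72–102 then 1–9 → 31 + 9 = 40 bp
Sorted largest to smallest: 40, 37, 25 bp.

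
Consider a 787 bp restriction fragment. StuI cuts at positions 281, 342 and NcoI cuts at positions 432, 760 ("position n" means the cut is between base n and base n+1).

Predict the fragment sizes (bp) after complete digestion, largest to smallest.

Combined cut positions (sorted): 281, 342, 432, 760.
Linear molecule, 4 cuts → 5 fragments:
  281 − 0 = 281 bp
  342 − 281 = 61 bp
  432 − 342 = 90 bp
  760 − 432 = 328 bp
  787 − 760 = 27 bp
Sorted largest to smallest: 328, 281, 90, 61, 27 bp.

328, 281, 90, 61, 27 bp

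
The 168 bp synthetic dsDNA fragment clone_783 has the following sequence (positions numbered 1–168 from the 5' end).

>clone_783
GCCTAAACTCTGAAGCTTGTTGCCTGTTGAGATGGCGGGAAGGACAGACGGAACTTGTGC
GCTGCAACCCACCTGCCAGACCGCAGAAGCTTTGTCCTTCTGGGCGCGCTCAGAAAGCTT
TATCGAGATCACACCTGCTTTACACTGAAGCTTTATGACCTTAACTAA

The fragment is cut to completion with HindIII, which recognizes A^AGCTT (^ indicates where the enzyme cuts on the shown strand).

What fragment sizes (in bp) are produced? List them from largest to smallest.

74, 33, 28, 20, 13 bp

HindIII sites (AAGCTT) start at positions 13, 87, 115, 148.
HindIII cuts after the first base of each site, so after positions 13, 87, 115, 148.
Linear molecule, 4 cuts → 5 fragments:
  1–13 → 13 bp
  14–87 → 74 bp
  88–115 → 28 bp
  116–148 → 33 bp
  149–168 → 20 bp
Sorted largest to smallest: 74, 33, 28, 20, 13 bp.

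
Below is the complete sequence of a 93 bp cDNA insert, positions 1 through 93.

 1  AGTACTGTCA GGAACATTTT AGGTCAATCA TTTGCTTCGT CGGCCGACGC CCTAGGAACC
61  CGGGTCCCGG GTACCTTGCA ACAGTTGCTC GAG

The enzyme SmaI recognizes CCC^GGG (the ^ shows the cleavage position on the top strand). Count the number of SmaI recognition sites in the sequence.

CCCGGG occurs starting at positions 59, 66.
SmaI cuts at 2 sites.

2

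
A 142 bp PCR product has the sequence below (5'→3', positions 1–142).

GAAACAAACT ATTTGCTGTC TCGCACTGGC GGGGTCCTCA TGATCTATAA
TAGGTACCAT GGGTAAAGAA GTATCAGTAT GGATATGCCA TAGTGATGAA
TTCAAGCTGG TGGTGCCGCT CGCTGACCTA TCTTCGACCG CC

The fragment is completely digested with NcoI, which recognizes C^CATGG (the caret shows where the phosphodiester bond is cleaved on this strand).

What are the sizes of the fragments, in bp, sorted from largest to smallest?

The NcoI site (CCATGG) starts at position 57.
NcoI cuts after the first base of each site, so after position 57.
Linear molecule, 1 cut → 2 fragments:
  1–57 → 57 bp
  58–142 → 85 bp
Sorted largest to smallest: 85, 57 bp.

85, 57 bp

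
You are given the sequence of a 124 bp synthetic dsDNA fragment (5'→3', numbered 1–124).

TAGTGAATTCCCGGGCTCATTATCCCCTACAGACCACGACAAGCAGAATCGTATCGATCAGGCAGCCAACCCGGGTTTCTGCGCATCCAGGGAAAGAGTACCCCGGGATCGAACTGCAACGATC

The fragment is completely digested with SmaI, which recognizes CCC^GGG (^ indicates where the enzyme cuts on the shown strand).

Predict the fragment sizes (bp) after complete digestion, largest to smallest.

60, 32, 20, 12 bp

SmaI sites (CCCGGG) start at positions 10, 70, 102.
SmaI cuts after base 3 of each site, so after positions 12, 72, 104.
Linear molecule, 3 cuts → 4 fragments:
  1–12 → 12 bp
  13–72 → 60 bp
  73–104 → 32 bp
  105–124 → 20 bp
Sorted largest to smallest: 60, 32, 20, 12 bp.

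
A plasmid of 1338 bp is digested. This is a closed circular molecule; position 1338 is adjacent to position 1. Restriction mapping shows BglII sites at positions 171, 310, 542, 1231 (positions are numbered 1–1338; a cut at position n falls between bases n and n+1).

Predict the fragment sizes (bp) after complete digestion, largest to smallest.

689, 278, 232, 139 bp

Circular molecule, 4 cuts → 4 fragments:
  310 − 171 = 139 bp
  542 − 310 = 232 bp
  1231 − 542 = 689 bp
  wrap: 1338 − 1231 + 171 = 278 bp
Sorted largest to smallest: 689, 278, 232, 139 bp.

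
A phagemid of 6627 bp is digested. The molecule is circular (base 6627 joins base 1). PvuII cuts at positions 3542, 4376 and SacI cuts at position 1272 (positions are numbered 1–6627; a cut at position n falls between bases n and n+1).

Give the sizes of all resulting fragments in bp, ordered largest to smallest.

Combined cut positions (sorted): 1272, 3542, 4376.
Circular molecule, 3 cuts → 3 fragments:
  3542 − 1272 = 2270 bp
  4376 − 3542 = 834 bp
  wrap: 6627 − 4376 + 1272 = 3523 bp
Sorted largest to smallest: 3523, 2270, 834 bp.

3523, 2270, 834 bp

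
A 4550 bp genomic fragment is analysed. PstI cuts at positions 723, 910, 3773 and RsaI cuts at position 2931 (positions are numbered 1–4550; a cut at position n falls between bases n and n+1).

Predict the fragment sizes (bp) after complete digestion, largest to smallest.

Combined cut positions (sorted): 723, 910, 2931, 3773.
Linear molecule, 4 cuts → 5 fragments:
  723 − 0 = 723 bp
  910 − 723 = 187 bp
  2931 − 910 = 2021 bp
  3773 − 2931 = 842 bp
  4550 − 3773 = 777 bp
Sorted largest to smallest: 2021, 842, 777, 723, 187 bp.

2021, 842, 777, 723, 187 bp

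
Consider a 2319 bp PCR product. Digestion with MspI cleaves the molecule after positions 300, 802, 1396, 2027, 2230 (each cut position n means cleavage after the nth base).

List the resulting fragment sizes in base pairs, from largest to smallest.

Linear molecule, 5 cuts → 6 fragments:
  300 − 0 = 300 bp
  802 − 300 = 502 bp
  1396 − 802 = 594 bp
  2027 − 1396 = 631 bp
  2230 − 2027 = 203 bp
  2319 − 2230 = 89 bp
Sorted largest to smallest: 631, 594, 502, 300, 203, 89 bp.

631, 594, 502, 300, 203, 89 bp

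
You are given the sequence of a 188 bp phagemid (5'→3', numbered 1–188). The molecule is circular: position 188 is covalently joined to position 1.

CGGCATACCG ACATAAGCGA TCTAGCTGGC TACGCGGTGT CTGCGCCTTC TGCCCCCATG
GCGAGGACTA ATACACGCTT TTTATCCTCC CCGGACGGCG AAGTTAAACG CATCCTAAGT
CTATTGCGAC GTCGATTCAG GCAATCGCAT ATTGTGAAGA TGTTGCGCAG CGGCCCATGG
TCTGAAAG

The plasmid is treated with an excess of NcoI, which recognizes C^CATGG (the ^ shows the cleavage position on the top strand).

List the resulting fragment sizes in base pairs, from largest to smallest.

119, 69 bp

NcoI sites (CCATGG) start at positions 56, 175.
NcoI cuts after the first base of each site, so after positions 56, 175.
Circular molecule, 2 cuts → 2 fragments:
  57–175 → 119 bp
  176–188 then 1–56 → 13 + 56 = 69 bp
Sorted largest to smallest: 119, 69 bp.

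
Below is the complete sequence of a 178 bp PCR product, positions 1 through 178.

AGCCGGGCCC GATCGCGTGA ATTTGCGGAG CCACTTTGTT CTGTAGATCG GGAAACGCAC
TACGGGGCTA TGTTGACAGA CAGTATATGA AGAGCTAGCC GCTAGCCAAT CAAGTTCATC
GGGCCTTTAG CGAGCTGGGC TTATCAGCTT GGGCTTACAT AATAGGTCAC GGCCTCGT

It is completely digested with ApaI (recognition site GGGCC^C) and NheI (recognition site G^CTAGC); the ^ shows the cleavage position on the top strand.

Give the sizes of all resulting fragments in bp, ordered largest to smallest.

85, 77, 9, 7 bp

The ApaI site (GGGCCC) starts at position 5.
ApaI cuts after base 5 of each site (before the last base), so after position 9.
NheI sites (GCTAGC) start at positions 94, 101.
NheI cuts after the first base of each site, so after positions 94, 101.
Combined cut positions: 9, 94, 101.
Linear molecule, 3 cuts → 4 fragments:
  1–9 → 9 bp
  10–94 → 85 bp
  95–101 → 7 bp
  102–178 → 77 bp
Sorted largest to smallest: 85, 77, 9, 7 bp.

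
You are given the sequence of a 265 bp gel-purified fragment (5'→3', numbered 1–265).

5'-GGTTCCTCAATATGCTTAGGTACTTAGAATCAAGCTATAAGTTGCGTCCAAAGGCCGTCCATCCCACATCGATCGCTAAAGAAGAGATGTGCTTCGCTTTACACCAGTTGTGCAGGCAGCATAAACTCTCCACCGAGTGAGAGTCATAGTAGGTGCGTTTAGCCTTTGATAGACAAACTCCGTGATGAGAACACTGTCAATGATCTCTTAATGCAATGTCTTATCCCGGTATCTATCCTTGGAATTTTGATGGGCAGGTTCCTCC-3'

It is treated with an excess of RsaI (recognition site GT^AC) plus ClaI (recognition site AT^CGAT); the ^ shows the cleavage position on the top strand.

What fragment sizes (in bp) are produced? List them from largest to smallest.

The RsaI site (GTAC) starts at position 20.
RsaI cuts after base 2 of each site, so after position 21.
The ClaI site (ATCGAT) starts at position 68.
ClaI cuts after base 2 of each site, so after position 69.
Combined cut positions: 21, 69.
Linear molecule, 2 cuts → 3 fragments:
  1–21 → 21 bp
  22–69 → 48 bp
  70–265 → 196 bp
Sorted largest to smallest: 196, 48, 21 bp.

196, 48, 21 bp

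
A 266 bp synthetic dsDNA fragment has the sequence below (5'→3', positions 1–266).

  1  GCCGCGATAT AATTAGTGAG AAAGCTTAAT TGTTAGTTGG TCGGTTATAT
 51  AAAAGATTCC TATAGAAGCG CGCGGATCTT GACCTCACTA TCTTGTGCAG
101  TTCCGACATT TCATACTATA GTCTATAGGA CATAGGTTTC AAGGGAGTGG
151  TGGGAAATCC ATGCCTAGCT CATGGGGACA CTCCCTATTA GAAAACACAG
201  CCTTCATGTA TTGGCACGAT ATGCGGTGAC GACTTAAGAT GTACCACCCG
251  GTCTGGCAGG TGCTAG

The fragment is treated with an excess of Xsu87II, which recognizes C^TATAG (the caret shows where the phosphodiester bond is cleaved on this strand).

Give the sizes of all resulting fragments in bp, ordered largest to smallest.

Xsu87II sites (CTATAG) start at positions 60, 116, 123.
Xsu87II cuts after the first base of each site, so after positions 60, 116, 123.
Linear molecule, 3 cuts → 4 fragments:
  1–60 → 60 bp
  61–116 → 56 bp
  117–123 → 7 bp
  124–266 → 143 bp
Sorted largest to smallest: 143, 60, 56, 7 bp.

143, 60, 56, 7 bp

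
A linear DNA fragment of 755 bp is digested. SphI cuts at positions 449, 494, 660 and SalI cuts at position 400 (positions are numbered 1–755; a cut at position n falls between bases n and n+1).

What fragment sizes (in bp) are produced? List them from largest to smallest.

Combined cut positions (sorted): 400, 449, 494, 660.
Linear molecule, 4 cuts → 5 fragments:
  400 − 0 = 400 bp
  449 − 400 = 49 bp
  494 − 449 = 45 bp
  660 − 494 = 166 bp
  755 − 660 = 95 bp
Sorted largest to smallest: 400, 166, 95, 49, 45 bp.

400, 166, 95, 49, 45 bp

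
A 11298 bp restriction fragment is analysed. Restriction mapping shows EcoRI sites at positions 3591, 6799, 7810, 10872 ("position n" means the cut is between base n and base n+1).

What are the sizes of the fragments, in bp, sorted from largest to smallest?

Linear molecule, 4 cuts → 5 fragments:
  3591 − 0 = 3591 bp
  6799 − 3591 = 3208 bp
  7810 − 6799 = 1011 bp
  10872 − 7810 = 3062 bp
  11298 − 10872 = 426 bp
Sorted largest to smallest: 3591, 3208, 3062, 1011, 426 bp.

3591, 3208, 3062, 1011, 426 bp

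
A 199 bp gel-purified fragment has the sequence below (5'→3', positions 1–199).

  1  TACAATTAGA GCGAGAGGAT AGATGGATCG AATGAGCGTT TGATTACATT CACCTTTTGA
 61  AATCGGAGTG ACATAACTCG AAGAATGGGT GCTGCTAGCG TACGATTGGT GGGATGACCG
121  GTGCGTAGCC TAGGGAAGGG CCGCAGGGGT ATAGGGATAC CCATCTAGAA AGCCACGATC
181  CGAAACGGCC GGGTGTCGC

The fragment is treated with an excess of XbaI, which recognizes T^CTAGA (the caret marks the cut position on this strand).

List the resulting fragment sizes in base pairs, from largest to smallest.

164, 35 bp

The XbaI site (TCTAGA) starts at position 164.
XbaI cuts after the first base of each site, so after position 164.
Linear molecule, 1 cut → 2 fragments:
  1–164 → 164 bp
  165–199 → 35 bp
Sorted largest to smallest: 164, 35 bp.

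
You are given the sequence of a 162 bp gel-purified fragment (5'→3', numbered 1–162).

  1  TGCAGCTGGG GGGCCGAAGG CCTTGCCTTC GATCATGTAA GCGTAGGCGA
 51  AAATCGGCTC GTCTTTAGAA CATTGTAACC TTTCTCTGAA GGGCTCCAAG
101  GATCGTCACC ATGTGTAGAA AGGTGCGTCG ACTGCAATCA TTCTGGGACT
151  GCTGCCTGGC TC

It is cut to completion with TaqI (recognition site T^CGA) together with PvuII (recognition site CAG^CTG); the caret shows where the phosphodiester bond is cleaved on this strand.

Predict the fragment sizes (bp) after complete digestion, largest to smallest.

TaqI sites (TCGA) start at positions 29, 128.
TaqI cuts after the first base of each site, so after positions 29, 128.
The PvuII site (CAGCTG) starts at position 3.
PvuII cuts after base 3 of each site, so after position 5.
Combined cut positions: 5, 29, 128.
Linear molecule, 3 cuts → 4 fragments:
  1–5 → 5 bp
  6–29 → 24 bp
  30–128 → 99 bp
  129–162 → 34 bp
Sorted largest to smallest: 99, 34, 24, 5 bp.

99, 34, 24, 5 bp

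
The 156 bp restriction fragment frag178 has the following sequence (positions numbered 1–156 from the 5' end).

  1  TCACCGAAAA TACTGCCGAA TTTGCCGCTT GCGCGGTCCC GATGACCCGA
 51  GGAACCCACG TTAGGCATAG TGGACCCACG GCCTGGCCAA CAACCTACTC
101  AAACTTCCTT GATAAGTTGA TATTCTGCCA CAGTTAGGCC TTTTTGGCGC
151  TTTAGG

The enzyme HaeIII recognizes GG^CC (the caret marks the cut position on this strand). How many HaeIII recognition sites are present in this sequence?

GGCC occurs starting at positions 80, 85, 137.
HaeIII cuts at 3 sites.

3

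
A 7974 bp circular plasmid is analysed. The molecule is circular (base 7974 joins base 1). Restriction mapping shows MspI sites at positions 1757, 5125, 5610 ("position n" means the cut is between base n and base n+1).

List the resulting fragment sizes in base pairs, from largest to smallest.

4121, 3368, 485 bp

Circular molecule, 3 cuts → 3 fragments:
  5125 − 1757 = 3368 bp
  5610 − 5125 = 485 bp
  wrap: 7974 − 5610 + 1757 = 4121 bp
Sorted largest to smallest: 4121, 3368, 485 bp.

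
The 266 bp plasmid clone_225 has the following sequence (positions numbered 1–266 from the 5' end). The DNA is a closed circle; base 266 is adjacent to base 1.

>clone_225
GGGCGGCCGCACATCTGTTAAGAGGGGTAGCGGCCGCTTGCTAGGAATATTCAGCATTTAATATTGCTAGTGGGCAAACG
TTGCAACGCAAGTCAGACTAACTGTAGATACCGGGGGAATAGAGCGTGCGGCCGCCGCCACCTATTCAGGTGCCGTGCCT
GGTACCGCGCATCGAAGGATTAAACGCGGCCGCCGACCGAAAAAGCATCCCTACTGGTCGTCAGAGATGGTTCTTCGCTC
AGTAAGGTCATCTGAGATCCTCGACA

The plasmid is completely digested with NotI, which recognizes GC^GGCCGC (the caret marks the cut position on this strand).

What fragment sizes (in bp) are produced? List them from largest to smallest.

NotI sites (GCGGCCGC) start at positions 3, 30, 128, 186.
NotI cuts after base 2 of each site, so after positions 4, 31, 129, 187.
Circular molecule, 4 cuts → 4 fragments:
  5–31 → 27 bp
  32–129 → 98 bp
  130–187 → 58 bp
  188–266 then 1–4 → 79 + 4 = 83 bp
Sorted largest to smallest: 98, 83, 58, 27 bp.

98, 83, 58, 27 bp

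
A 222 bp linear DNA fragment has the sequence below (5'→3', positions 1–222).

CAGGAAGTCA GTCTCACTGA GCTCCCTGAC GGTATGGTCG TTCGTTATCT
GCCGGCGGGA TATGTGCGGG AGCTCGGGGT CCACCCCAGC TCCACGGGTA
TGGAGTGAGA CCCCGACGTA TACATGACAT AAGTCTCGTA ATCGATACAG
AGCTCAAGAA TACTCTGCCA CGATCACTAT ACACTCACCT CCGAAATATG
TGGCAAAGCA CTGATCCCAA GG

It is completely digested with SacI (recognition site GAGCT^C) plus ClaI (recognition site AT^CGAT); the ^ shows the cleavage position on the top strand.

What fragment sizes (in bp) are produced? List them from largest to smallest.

68, 68, 51, 23, 12 bp

SacI sites (GAGCTC) start at positions 19, 70, 150.
SacI cuts after base 5 of each site (before the last base), so after positions 23, 74, 154.
The ClaI site (ATCGAT) starts at position 141.
ClaI cuts after base 2 of each site, so after position 142.
Combined cut positions: 23, 74, 142, 154.
Linear molecule, 4 cuts → 5 fragments:
  1–23 → 23 bp
  24–74 → 51 bp
  75–142 → 68 bp
  143–154 → 12 bp
  155–222 → 68 bp
Sorted largest to smallest: 68, 68, 51, 23, 12 bp.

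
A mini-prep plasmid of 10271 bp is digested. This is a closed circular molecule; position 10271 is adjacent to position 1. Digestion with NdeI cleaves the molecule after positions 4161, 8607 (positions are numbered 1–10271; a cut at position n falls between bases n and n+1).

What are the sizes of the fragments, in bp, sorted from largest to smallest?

5825, 4446 bp

Circular molecule, 2 cuts → 2 fragments:
  8607 − 4161 = 4446 bp
  wrap: 10271 − 8607 + 4161 = 5825 bp
Sorted largest to smallest: 5825, 4446 bp.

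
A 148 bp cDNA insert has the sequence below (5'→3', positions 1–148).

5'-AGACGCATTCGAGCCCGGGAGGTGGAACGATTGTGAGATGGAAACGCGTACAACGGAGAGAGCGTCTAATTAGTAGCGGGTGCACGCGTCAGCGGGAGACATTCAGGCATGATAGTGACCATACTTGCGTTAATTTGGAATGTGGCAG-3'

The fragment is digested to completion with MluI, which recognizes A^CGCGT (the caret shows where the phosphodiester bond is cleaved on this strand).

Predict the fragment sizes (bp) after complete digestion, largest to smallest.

MluI sites (ACGCGT) start at positions 44, 84.
MluI cuts after the first base of each site, so after positions 44, 84.
Linear molecule, 2 cuts → 3 fragments:
  1–44 → 44 bp
  45–84 → 40 bp
  85–148 → 64 bp
Sorted largest to smallest: 64, 44, 40 bp.

64, 44, 40 bp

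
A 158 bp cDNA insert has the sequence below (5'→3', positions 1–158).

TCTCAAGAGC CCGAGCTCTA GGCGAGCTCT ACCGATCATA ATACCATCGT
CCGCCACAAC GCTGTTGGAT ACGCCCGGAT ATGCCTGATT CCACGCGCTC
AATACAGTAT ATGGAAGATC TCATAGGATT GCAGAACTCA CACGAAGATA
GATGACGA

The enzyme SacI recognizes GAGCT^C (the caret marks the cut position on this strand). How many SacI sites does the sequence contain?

GAGCTC occurs starting at positions 13, 24.
SacI cuts at 2 sites.

2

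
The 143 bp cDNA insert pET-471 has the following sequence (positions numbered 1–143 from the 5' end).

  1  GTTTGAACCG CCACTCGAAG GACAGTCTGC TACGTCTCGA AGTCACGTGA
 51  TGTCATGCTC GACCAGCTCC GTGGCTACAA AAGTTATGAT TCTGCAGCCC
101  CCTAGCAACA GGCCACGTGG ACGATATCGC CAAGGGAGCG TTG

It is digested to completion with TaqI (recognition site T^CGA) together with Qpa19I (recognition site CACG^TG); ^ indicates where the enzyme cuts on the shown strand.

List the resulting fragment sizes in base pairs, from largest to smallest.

58, 26, 22, 15, 12, 10 bp

TaqI sites (TCGA) start at positions 15, 37, 59.
TaqI cuts after the first base of each site, so after positions 15, 37, 59.
Qpa19I sites (CACGTG) start at positions 44, 114.
Qpa19I cuts after base 4 of each site, so after positions 47, 117.
Combined cut positions: 15, 37, 47, 59, 117.
Linear molecule, 5 cuts → 6 fragments:
  1–15 → 15 bp
  16–37 → 22 bp
  38–47 → 10 bp
  48–59 → 12 bp
  60–117 → 58 bp
  118–143 → 26 bp
Sorted largest to smallest: 58, 26, 22, 15, 12, 10 bp.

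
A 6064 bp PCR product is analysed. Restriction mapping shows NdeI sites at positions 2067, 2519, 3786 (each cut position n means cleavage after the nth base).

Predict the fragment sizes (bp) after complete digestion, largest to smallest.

2278, 2067, 1267, 452 bp

Linear molecule, 3 cuts → 4 fragments:
  2067 − 0 = 2067 bp
  2519 − 2067 = 452 bp
  3786 − 2519 = 1267 bp
  6064 − 3786 = 2278 bp
Sorted largest to smallest: 2278, 2067, 1267, 452 bp.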